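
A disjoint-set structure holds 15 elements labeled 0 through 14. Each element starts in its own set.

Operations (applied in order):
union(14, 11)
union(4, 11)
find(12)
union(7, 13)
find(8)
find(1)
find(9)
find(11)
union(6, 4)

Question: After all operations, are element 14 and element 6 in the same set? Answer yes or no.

Answer: yes

Derivation:
Step 1: union(14, 11) -> merged; set of 14 now {11, 14}
Step 2: union(4, 11) -> merged; set of 4 now {4, 11, 14}
Step 3: find(12) -> no change; set of 12 is {12}
Step 4: union(7, 13) -> merged; set of 7 now {7, 13}
Step 5: find(8) -> no change; set of 8 is {8}
Step 6: find(1) -> no change; set of 1 is {1}
Step 7: find(9) -> no change; set of 9 is {9}
Step 8: find(11) -> no change; set of 11 is {4, 11, 14}
Step 9: union(6, 4) -> merged; set of 6 now {4, 6, 11, 14}
Set of 14: {4, 6, 11, 14}; 6 is a member.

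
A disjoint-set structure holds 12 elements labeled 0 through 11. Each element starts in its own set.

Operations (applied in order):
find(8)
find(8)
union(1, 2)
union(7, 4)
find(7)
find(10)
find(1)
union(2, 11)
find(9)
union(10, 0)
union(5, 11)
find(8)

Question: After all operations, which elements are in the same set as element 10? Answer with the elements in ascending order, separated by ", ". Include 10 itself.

Answer: 0, 10

Derivation:
Step 1: find(8) -> no change; set of 8 is {8}
Step 2: find(8) -> no change; set of 8 is {8}
Step 3: union(1, 2) -> merged; set of 1 now {1, 2}
Step 4: union(7, 4) -> merged; set of 7 now {4, 7}
Step 5: find(7) -> no change; set of 7 is {4, 7}
Step 6: find(10) -> no change; set of 10 is {10}
Step 7: find(1) -> no change; set of 1 is {1, 2}
Step 8: union(2, 11) -> merged; set of 2 now {1, 2, 11}
Step 9: find(9) -> no change; set of 9 is {9}
Step 10: union(10, 0) -> merged; set of 10 now {0, 10}
Step 11: union(5, 11) -> merged; set of 5 now {1, 2, 5, 11}
Step 12: find(8) -> no change; set of 8 is {8}
Component of 10: {0, 10}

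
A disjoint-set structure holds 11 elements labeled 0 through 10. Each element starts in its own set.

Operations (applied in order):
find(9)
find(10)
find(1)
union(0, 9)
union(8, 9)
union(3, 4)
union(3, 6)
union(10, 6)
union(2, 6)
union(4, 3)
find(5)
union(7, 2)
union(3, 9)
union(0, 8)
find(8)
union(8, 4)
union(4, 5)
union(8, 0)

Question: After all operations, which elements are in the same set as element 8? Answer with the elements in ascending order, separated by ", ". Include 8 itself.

Answer: 0, 2, 3, 4, 5, 6, 7, 8, 9, 10

Derivation:
Step 1: find(9) -> no change; set of 9 is {9}
Step 2: find(10) -> no change; set of 10 is {10}
Step 3: find(1) -> no change; set of 1 is {1}
Step 4: union(0, 9) -> merged; set of 0 now {0, 9}
Step 5: union(8, 9) -> merged; set of 8 now {0, 8, 9}
Step 6: union(3, 4) -> merged; set of 3 now {3, 4}
Step 7: union(3, 6) -> merged; set of 3 now {3, 4, 6}
Step 8: union(10, 6) -> merged; set of 10 now {3, 4, 6, 10}
Step 9: union(2, 6) -> merged; set of 2 now {2, 3, 4, 6, 10}
Step 10: union(4, 3) -> already same set; set of 4 now {2, 3, 4, 6, 10}
Step 11: find(5) -> no change; set of 5 is {5}
Step 12: union(7, 2) -> merged; set of 7 now {2, 3, 4, 6, 7, 10}
Step 13: union(3, 9) -> merged; set of 3 now {0, 2, 3, 4, 6, 7, 8, 9, 10}
Step 14: union(0, 8) -> already same set; set of 0 now {0, 2, 3, 4, 6, 7, 8, 9, 10}
Step 15: find(8) -> no change; set of 8 is {0, 2, 3, 4, 6, 7, 8, 9, 10}
Step 16: union(8, 4) -> already same set; set of 8 now {0, 2, 3, 4, 6, 7, 8, 9, 10}
Step 17: union(4, 5) -> merged; set of 4 now {0, 2, 3, 4, 5, 6, 7, 8, 9, 10}
Step 18: union(8, 0) -> already same set; set of 8 now {0, 2, 3, 4, 5, 6, 7, 8, 9, 10}
Component of 8: {0, 2, 3, 4, 5, 6, 7, 8, 9, 10}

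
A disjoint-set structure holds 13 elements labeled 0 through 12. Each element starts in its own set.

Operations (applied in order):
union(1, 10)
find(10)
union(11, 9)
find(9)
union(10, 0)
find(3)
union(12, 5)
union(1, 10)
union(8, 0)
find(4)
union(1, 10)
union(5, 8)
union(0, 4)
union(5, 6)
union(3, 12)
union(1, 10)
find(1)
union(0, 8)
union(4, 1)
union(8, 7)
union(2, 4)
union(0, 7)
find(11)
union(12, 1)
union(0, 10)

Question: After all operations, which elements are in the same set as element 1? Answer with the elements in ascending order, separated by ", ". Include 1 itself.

Answer: 0, 1, 2, 3, 4, 5, 6, 7, 8, 10, 12

Derivation:
Step 1: union(1, 10) -> merged; set of 1 now {1, 10}
Step 2: find(10) -> no change; set of 10 is {1, 10}
Step 3: union(11, 9) -> merged; set of 11 now {9, 11}
Step 4: find(9) -> no change; set of 9 is {9, 11}
Step 5: union(10, 0) -> merged; set of 10 now {0, 1, 10}
Step 6: find(3) -> no change; set of 3 is {3}
Step 7: union(12, 5) -> merged; set of 12 now {5, 12}
Step 8: union(1, 10) -> already same set; set of 1 now {0, 1, 10}
Step 9: union(8, 0) -> merged; set of 8 now {0, 1, 8, 10}
Step 10: find(4) -> no change; set of 4 is {4}
Step 11: union(1, 10) -> already same set; set of 1 now {0, 1, 8, 10}
Step 12: union(5, 8) -> merged; set of 5 now {0, 1, 5, 8, 10, 12}
Step 13: union(0, 4) -> merged; set of 0 now {0, 1, 4, 5, 8, 10, 12}
Step 14: union(5, 6) -> merged; set of 5 now {0, 1, 4, 5, 6, 8, 10, 12}
Step 15: union(3, 12) -> merged; set of 3 now {0, 1, 3, 4, 5, 6, 8, 10, 12}
Step 16: union(1, 10) -> already same set; set of 1 now {0, 1, 3, 4, 5, 6, 8, 10, 12}
Step 17: find(1) -> no change; set of 1 is {0, 1, 3, 4, 5, 6, 8, 10, 12}
Step 18: union(0, 8) -> already same set; set of 0 now {0, 1, 3, 4, 5, 6, 8, 10, 12}
Step 19: union(4, 1) -> already same set; set of 4 now {0, 1, 3, 4, 5, 6, 8, 10, 12}
Step 20: union(8, 7) -> merged; set of 8 now {0, 1, 3, 4, 5, 6, 7, 8, 10, 12}
Step 21: union(2, 4) -> merged; set of 2 now {0, 1, 2, 3, 4, 5, 6, 7, 8, 10, 12}
Step 22: union(0, 7) -> already same set; set of 0 now {0, 1, 2, 3, 4, 5, 6, 7, 8, 10, 12}
Step 23: find(11) -> no change; set of 11 is {9, 11}
Step 24: union(12, 1) -> already same set; set of 12 now {0, 1, 2, 3, 4, 5, 6, 7, 8, 10, 12}
Step 25: union(0, 10) -> already same set; set of 0 now {0, 1, 2, 3, 4, 5, 6, 7, 8, 10, 12}
Component of 1: {0, 1, 2, 3, 4, 5, 6, 7, 8, 10, 12}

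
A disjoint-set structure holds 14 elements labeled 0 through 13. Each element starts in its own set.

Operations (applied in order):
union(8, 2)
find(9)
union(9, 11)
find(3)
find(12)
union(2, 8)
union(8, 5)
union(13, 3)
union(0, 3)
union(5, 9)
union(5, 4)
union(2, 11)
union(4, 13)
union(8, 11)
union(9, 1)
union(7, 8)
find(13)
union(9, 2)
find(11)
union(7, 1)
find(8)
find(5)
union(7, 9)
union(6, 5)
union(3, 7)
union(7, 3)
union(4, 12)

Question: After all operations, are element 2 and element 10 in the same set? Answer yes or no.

Answer: no

Derivation:
Step 1: union(8, 2) -> merged; set of 8 now {2, 8}
Step 2: find(9) -> no change; set of 9 is {9}
Step 3: union(9, 11) -> merged; set of 9 now {9, 11}
Step 4: find(3) -> no change; set of 3 is {3}
Step 5: find(12) -> no change; set of 12 is {12}
Step 6: union(2, 8) -> already same set; set of 2 now {2, 8}
Step 7: union(8, 5) -> merged; set of 8 now {2, 5, 8}
Step 8: union(13, 3) -> merged; set of 13 now {3, 13}
Step 9: union(0, 3) -> merged; set of 0 now {0, 3, 13}
Step 10: union(5, 9) -> merged; set of 5 now {2, 5, 8, 9, 11}
Step 11: union(5, 4) -> merged; set of 5 now {2, 4, 5, 8, 9, 11}
Step 12: union(2, 11) -> already same set; set of 2 now {2, 4, 5, 8, 9, 11}
Step 13: union(4, 13) -> merged; set of 4 now {0, 2, 3, 4, 5, 8, 9, 11, 13}
Step 14: union(8, 11) -> already same set; set of 8 now {0, 2, 3, 4, 5, 8, 9, 11, 13}
Step 15: union(9, 1) -> merged; set of 9 now {0, 1, 2, 3, 4, 5, 8, 9, 11, 13}
Step 16: union(7, 8) -> merged; set of 7 now {0, 1, 2, 3, 4, 5, 7, 8, 9, 11, 13}
Step 17: find(13) -> no change; set of 13 is {0, 1, 2, 3, 4, 5, 7, 8, 9, 11, 13}
Step 18: union(9, 2) -> already same set; set of 9 now {0, 1, 2, 3, 4, 5, 7, 8, 9, 11, 13}
Step 19: find(11) -> no change; set of 11 is {0, 1, 2, 3, 4, 5, 7, 8, 9, 11, 13}
Step 20: union(7, 1) -> already same set; set of 7 now {0, 1, 2, 3, 4, 5, 7, 8, 9, 11, 13}
Step 21: find(8) -> no change; set of 8 is {0, 1, 2, 3, 4, 5, 7, 8, 9, 11, 13}
Step 22: find(5) -> no change; set of 5 is {0, 1, 2, 3, 4, 5, 7, 8, 9, 11, 13}
Step 23: union(7, 9) -> already same set; set of 7 now {0, 1, 2, 3, 4, 5, 7, 8, 9, 11, 13}
Step 24: union(6, 5) -> merged; set of 6 now {0, 1, 2, 3, 4, 5, 6, 7, 8, 9, 11, 13}
Step 25: union(3, 7) -> already same set; set of 3 now {0, 1, 2, 3, 4, 5, 6, 7, 8, 9, 11, 13}
Step 26: union(7, 3) -> already same set; set of 7 now {0, 1, 2, 3, 4, 5, 6, 7, 8, 9, 11, 13}
Step 27: union(4, 12) -> merged; set of 4 now {0, 1, 2, 3, 4, 5, 6, 7, 8, 9, 11, 12, 13}
Set of 2: {0, 1, 2, 3, 4, 5, 6, 7, 8, 9, 11, 12, 13}; 10 is not a member.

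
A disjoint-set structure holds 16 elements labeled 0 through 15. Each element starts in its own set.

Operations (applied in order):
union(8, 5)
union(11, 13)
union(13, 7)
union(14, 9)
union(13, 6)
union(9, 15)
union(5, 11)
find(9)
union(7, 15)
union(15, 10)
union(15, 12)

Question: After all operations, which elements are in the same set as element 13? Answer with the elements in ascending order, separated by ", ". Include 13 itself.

Step 1: union(8, 5) -> merged; set of 8 now {5, 8}
Step 2: union(11, 13) -> merged; set of 11 now {11, 13}
Step 3: union(13, 7) -> merged; set of 13 now {7, 11, 13}
Step 4: union(14, 9) -> merged; set of 14 now {9, 14}
Step 5: union(13, 6) -> merged; set of 13 now {6, 7, 11, 13}
Step 6: union(9, 15) -> merged; set of 9 now {9, 14, 15}
Step 7: union(5, 11) -> merged; set of 5 now {5, 6, 7, 8, 11, 13}
Step 8: find(9) -> no change; set of 9 is {9, 14, 15}
Step 9: union(7, 15) -> merged; set of 7 now {5, 6, 7, 8, 9, 11, 13, 14, 15}
Step 10: union(15, 10) -> merged; set of 15 now {5, 6, 7, 8, 9, 10, 11, 13, 14, 15}
Step 11: union(15, 12) -> merged; set of 15 now {5, 6, 7, 8, 9, 10, 11, 12, 13, 14, 15}
Component of 13: {5, 6, 7, 8, 9, 10, 11, 12, 13, 14, 15}

Answer: 5, 6, 7, 8, 9, 10, 11, 12, 13, 14, 15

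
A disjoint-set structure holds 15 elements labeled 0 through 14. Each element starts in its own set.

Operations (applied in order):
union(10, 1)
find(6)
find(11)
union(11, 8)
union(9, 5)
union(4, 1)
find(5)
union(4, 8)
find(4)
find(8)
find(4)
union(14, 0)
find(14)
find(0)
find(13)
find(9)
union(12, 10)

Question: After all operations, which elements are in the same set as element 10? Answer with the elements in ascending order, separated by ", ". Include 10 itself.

Step 1: union(10, 1) -> merged; set of 10 now {1, 10}
Step 2: find(6) -> no change; set of 6 is {6}
Step 3: find(11) -> no change; set of 11 is {11}
Step 4: union(11, 8) -> merged; set of 11 now {8, 11}
Step 5: union(9, 5) -> merged; set of 9 now {5, 9}
Step 6: union(4, 1) -> merged; set of 4 now {1, 4, 10}
Step 7: find(5) -> no change; set of 5 is {5, 9}
Step 8: union(4, 8) -> merged; set of 4 now {1, 4, 8, 10, 11}
Step 9: find(4) -> no change; set of 4 is {1, 4, 8, 10, 11}
Step 10: find(8) -> no change; set of 8 is {1, 4, 8, 10, 11}
Step 11: find(4) -> no change; set of 4 is {1, 4, 8, 10, 11}
Step 12: union(14, 0) -> merged; set of 14 now {0, 14}
Step 13: find(14) -> no change; set of 14 is {0, 14}
Step 14: find(0) -> no change; set of 0 is {0, 14}
Step 15: find(13) -> no change; set of 13 is {13}
Step 16: find(9) -> no change; set of 9 is {5, 9}
Step 17: union(12, 10) -> merged; set of 12 now {1, 4, 8, 10, 11, 12}
Component of 10: {1, 4, 8, 10, 11, 12}

Answer: 1, 4, 8, 10, 11, 12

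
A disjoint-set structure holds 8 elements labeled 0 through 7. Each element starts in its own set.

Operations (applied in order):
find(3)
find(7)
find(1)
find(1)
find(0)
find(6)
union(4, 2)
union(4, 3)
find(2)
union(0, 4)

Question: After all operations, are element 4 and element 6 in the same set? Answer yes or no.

Answer: no

Derivation:
Step 1: find(3) -> no change; set of 3 is {3}
Step 2: find(7) -> no change; set of 7 is {7}
Step 3: find(1) -> no change; set of 1 is {1}
Step 4: find(1) -> no change; set of 1 is {1}
Step 5: find(0) -> no change; set of 0 is {0}
Step 6: find(6) -> no change; set of 6 is {6}
Step 7: union(4, 2) -> merged; set of 4 now {2, 4}
Step 8: union(4, 3) -> merged; set of 4 now {2, 3, 4}
Step 9: find(2) -> no change; set of 2 is {2, 3, 4}
Step 10: union(0, 4) -> merged; set of 0 now {0, 2, 3, 4}
Set of 4: {0, 2, 3, 4}; 6 is not a member.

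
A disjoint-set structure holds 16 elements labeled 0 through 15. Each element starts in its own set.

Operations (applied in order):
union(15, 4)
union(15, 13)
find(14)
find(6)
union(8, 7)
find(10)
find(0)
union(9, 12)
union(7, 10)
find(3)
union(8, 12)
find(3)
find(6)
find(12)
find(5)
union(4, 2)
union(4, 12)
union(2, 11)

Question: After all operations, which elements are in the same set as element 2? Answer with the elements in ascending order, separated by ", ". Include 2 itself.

Step 1: union(15, 4) -> merged; set of 15 now {4, 15}
Step 2: union(15, 13) -> merged; set of 15 now {4, 13, 15}
Step 3: find(14) -> no change; set of 14 is {14}
Step 4: find(6) -> no change; set of 6 is {6}
Step 5: union(8, 7) -> merged; set of 8 now {7, 8}
Step 6: find(10) -> no change; set of 10 is {10}
Step 7: find(0) -> no change; set of 0 is {0}
Step 8: union(9, 12) -> merged; set of 9 now {9, 12}
Step 9: union(7, 10) -> merged; set of 7 now {7, 8, 10}
Step 10: find(3) -> no change; set of 3 is {3}
Step 11: union(8, 12) -> merged; set of 8 now {7, 8, 9, 10, 12}
Step 12: find(3) -> no change; set of 3 is {3}
Step 13: find(6) -> no change; set of 6 is {6}
Step 14: find(12) -> no change; set of 12 is {7, 8, 9, 10, 12}
Step 15: find(5) -> no change; set of 5 is {5}
Step 16: union(4, 2) -> merged; set of 4 now {2, 4, 13, 15}
Step 17: union(4, 12) -> merged; set of 4 now {2, 4, 7, 8, 9, 10, 12, 13, 15}
Step 18: union(2, 11) -> merged; set of 2 now {2, 4, 7, 8, 9, 10, 11, 12, 13, 15}
Component of 2: {2, 4, 7, 8, 9, 10, 11, 12, 13, 15}

Answer: 2, 4, 7, 8, 9, 10, 11, 12, 13, 15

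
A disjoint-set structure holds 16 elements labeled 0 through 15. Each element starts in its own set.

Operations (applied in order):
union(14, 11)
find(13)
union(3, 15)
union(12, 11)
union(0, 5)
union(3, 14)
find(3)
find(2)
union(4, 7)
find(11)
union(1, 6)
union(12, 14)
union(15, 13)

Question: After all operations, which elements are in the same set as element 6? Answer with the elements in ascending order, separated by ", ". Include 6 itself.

Step 1: union(14, 11) -> merged; set of 14 now {11, 14}
Step 2: find(13) -> no change; set of 13 is {13}
Step 3: union(3, 15) -> merged; set of 3 now {3, 15}
Step 4: union(12, 11) -> merged; set of 12 now {11, 12, 14}
Step 5: union(0, 5) -> merged; set of 0 now {0, 5}
Step 6: union(3, 14) -> merged; set of 3 now {3, 11, 12, 14, 15}
Step 7: find(3) -> no change; set of 3 is {3, 11, 12, 14, 15}
Step 8: find(2) -> no change; set of 2 is {2}
Step 9: union(4, 7) -> merged; set of 4 now {4, 7}
Step 10: find(11) -> no change; set of 11 is {3, 11, 12, 14, 15}
Step 11: union(1, 6) -> merged; set of 1 now {1, 6}
Step 12: union(12, 14) -> already same set; set of 12 now {3, 11, 12, 14, 15}
Step 13: union(15, 13) -> merged; set of 15 now {3, 11, 12, 13, 14, 15}
Component of 6: {1, 6}

Answer: 1, 6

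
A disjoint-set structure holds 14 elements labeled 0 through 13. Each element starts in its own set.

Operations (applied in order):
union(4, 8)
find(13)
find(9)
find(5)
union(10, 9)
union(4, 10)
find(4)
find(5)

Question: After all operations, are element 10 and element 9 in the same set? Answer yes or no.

Step 1: union(4, 8) -> merged; set of 4 now {4, 8}
Step 2: find(13) -> no change; set of 13 is {13}
Step 3: find(9) -> no change; set of 9 is {9}
Step 4: find(5) -> no change; set of 5 is {5}
Step 5: union(10, 9) -> merged; set of 10 now {9, 10}
Step 6: union(4, 10) -> merged; set of 4 now {4, 8, 9, 10}
Step 7: find(4) -> no change; set of 4 is {4, 8, 9, 10}
Step 8: find(5) -> no change; set of 5 is {5}
Set of 10: {4, 8, 9, 10}; 9 is a member.

Answer: yes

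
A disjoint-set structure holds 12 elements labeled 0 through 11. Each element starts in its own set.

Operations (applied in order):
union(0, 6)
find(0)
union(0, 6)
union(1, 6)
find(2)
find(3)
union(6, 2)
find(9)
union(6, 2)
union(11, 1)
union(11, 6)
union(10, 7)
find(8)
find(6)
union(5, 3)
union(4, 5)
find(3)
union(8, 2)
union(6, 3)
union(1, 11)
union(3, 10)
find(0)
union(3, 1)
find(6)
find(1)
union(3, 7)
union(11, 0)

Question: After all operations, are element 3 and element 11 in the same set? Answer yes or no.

Step 1: union(0, 6) -> merged; set of 0 now {0, 6}
Step 2: find(0) -> no change; set of 0 is {0, 6}
Step 3: union(0, 6) -> already same set; set of 0 now {0, 6}
Step 4: union(1, 6) -> merged; set of 1 now {0, 1, 6}
Step 5: find(2) -> no change; set of 2 is {2}
Step 6: find(3) -> no change; set of 3 is {3}
Step 7: union(6, 2) -> merged; set of 6 now {0, 1, 2, 6}
Step 8: find(9) -> no change; set of 9 is {9}
Step 9: union(6, 2) -> already same set; set of 6 now {0, 1, 2, 6}
Step 10: union(11, 1) -> merged; set of 11 now {0, 1, 2, 6, 11}
Step 11: union(11, 6) -> already same set; set of 11 now {0, 1, 2, 6, 11}
Step 12: union(10, 7) -> merged; set of 10 now {7, 10}
Step 13: find(8) -> no change; set of 8 is {8}
Step 14: find(6) -> no change; set of 6 is {0, 1, 2, 6, 11}
Step 15: union(5, 3) -> merged; set of 5 now {3, 5}
Step 16: union(4, 5) -> merged; set of 4 now {3, 4, 5}
Step 17: find(3) -> no change; set of 3 is {3, 4, 5}
Step 18: union(8, 2) -> merged; set of 8 now {0, 1, 2, 6, 8, 11}
Step 19: union(6, 3) -> merged; set of 6 now {0, 1, 2, 3, 4, 5, 6, 8, 11}
Step 20: union(1, 11) -> already same set; set of 1 now {0, 1, 2, 3, 4, 5, 6, 8, 11}
Step 21: union(3, 10) -> merged; set of 3 now {0, 1, 2, 3, 4, 5, 6, 7, 8, 10, 11}
Step 22: find(0) -> no change; set of 0 is {0, 1, 2, 3, 4, 5, 6, 7, 8, 10, 11}
Step 23: union(3, 1) -> already same set; set of 3 now {0, 1, 2, 3, 4, 5, 6, 7, 8, 10, 11}
Step 24: find(6) -> no change; set of 6 is {0, 1, 2, 3, 4, 5, 6, 7, 8, 10, 11}
Step 25: find(1) -> no change; set of 1 is {0, 1, 2, 3, 4, 5, 6, 7, 8, 10, 11}
Step 26: union(3, 7) -> already same set; set of 3 now {0, 1, 2, 3, 4, 5, 6, 7, 8, 10, 11}
Step 27: union(11, 0) -> already same set; set of 11 now {0, 1, 2, 3, 4, 5, 6, 7, 8, 10, 11}
Set of 3: {0, 1, 2, 3, 4, 5, 6, 7, 8, 10, 11}; 11 is a member.

Answer: yes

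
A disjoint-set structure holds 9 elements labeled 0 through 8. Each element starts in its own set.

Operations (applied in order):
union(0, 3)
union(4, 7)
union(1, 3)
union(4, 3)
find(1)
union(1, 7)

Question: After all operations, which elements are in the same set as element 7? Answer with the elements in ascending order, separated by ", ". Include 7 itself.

Answer: 0, 1, 3, 4, 7

Derivation:
Step 1: union(0, 3) -> merged; set of 0 now {0, 3}
Step 2: union(4, 7) -> merged; set of 4 now {4, 7}
Step 3: union(1, 3) -> merged; set of 1 now {0, 1, 3}
Step 4: union(4, 3) -> merged; set of 4 now {0, 1, 3, 4, 7}
Step 5: find(1) -> no change; set of 1 is {0, 1, 3, 4, 7}
Step 6: union(1, 7) -> already same set; set of 1 now {0, 1, 3, 4, 7}
Component of 7: {0, 1, 3, 4, 7}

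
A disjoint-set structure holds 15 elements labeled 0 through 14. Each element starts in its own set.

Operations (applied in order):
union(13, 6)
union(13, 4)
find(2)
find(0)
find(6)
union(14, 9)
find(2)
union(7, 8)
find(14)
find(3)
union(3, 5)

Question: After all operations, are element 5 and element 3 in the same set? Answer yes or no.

Answer: yes

Derivation:
Step 1: union(13, 6) -> merged; set of 13 now {6, 13}
Step 2: union(13, 4) -> merged; set of 13 now {4, 6, 13}
Step 3: find(2) -> no change; set of 2 is {2}
Step 4: find(0) -> no change; set of 0 is {0}
Step 5: find(6) -> no change; set of 6 is {4, 6, 13}
Step 6: union(14, 9) -> merged; set of 14 now {9, 14}
Step 7: find(2) -> no change; set of 2 is {2}
Step 8: union(7, 8) -> merged; set of 7 now {7, 8}
Step 9: find(14) -> no change; set of 14 is {9, 14}
Step 10: find(3) -> no change; set of 3 is {3}
Step 11: union(3, 5) -> merged; set of 3 now {3, 5}
Set of 5: {3, 5}; 3 is a member.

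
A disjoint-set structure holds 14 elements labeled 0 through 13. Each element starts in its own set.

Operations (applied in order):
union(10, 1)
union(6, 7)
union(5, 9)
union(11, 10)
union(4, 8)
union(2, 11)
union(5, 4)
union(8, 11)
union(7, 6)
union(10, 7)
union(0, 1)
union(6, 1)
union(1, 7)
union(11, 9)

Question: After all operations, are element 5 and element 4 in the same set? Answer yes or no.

Answer: yes

Derivation:
Step 1: union(10, 1) -> merged; set of 10 now {1, 10}
Step 2: union(6, 7) -> merged; set of 6 now {6, 7}
Step 3: union(5, 9) -> merged; set of 5 now {5, 9}
Step 4: union(11, 10) -> merged; set of 11 now {1, 10, 11}
Step 5: union(4, 8) -> merged; set of 4 now {4, 8}
Step 6: union(2, 11) -> merged; set of 2 now {1, 2, 10, 11}
Step 7: union(5, 4) -> merged; set of 5 now {4, 5, 8, 9}
Step 8: union(8, 11) -> merged; set of 8 now {1, 2, 4, 5, 8, 9, 10, 11}
Step 9: union(7, 6) -> already same set; set of 7 now {6, 7}
Step 10: union(10, 7) -> merged; set of 10 now {1, 2, 4, 5, 6, 7, 8, 9, 10, 11}
Step 11: union(0, 1) -> merged; set of 0 now {0, 1, 2, 4, 5, 6, 7, 8, 9, 10, 11}
Step 12: union(6, 1) -> already same set; set of 6 now {0, 1, 2, 4, 5, 6, 7, 8, 9, 10, 11}
Step 13: union(1, 7) -> already same set; set of 1 now {0, 1, 2, 4, 5, 6, 7, 8, 9, 10, 11}
Step 14: union(11, 9) -> already same set; set of 11 now {0, 1, 2, 4, 5, 6, 7, 8, 9, 10, 11}
Set of 5: {0, 1, 2, 4, 5, 6, 7, 8, 9, 10, 11}; 4 is a member.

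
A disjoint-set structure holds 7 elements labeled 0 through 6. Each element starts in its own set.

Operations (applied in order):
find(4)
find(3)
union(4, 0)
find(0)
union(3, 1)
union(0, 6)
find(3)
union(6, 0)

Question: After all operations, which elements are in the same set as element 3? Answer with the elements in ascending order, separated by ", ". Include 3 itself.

Step 1: find(4) -> no change; set of 4 is {4}
Step 2: find(3) -> no change; set of 3 is {3}
Step 3: union(4, 0) -> merged; set of 4 now {0, 4}
Step 4: find(0) -> no change; set of 0 is {0, 4}
Step 5: union(3, 1) -> merged; set of 3 now {1, 3}
Step 6: union(0, 6) -> merged; set of 0 now {0, 4, 6}
Step 7: find(3) -> no change; set of 3 is {1, 3}
Step 8: union(6, 0) -> already same set; set of 6 now {0, 4, 6}
Component of 3: {1, 3}

Answer: 1, 3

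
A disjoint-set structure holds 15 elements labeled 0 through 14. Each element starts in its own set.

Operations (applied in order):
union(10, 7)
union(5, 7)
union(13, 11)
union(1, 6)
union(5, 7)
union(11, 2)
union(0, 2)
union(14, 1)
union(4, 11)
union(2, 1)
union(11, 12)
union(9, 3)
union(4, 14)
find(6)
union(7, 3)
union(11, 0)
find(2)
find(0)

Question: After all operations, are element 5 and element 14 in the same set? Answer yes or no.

Answer: no

Derivation:
Step 1: union(10, 7) -> merged; set of 10 now {7, 10}
Step 2: union(5, 7) -> merged; set of 5 now {5, 7, 10}
Step 3: union(13, 11) -> merged; set of 13 now {11, 13}
Step 4: union(1, 6) -> merged; set of 1 now {1, 6}
Step 5: union(5, 7) -> already same set; set of 5 now {5, 7, 10}
Step 6: union(11, 2) -> merged; set of 11 now {2, 11, 13}
Step 7: union(0, 2) -> merged; set of 0 now {0, 2, 11, 13}
Step 8: union(14, 1) -> merged; set of 14 now {1, 6, 14}
Step 9: union(4, 11) -> merged; set of 4 now {0, 2, 4, 11, 13}
Step 10: union(2, 1) -> merged; set of 2 now {0, 1, 2, 4, 6, 11, 13, 14}
Step 11: union(11, 12) -> merged; set of 11 now {0, 1, 2, 4, 6, 11, 12, 13, 14}
Step 12: union(9, 3) -> merged; set of 9 now {3, 9}
Step 13: union(4, 14) -> already same set; set of 4 now {0, 1, 2, 4, 6, 11, 12, 13, 14}
Step 14: find(6) -> no change; set of 6 is {0, 1, 2, 4, 6, 11, 12, 13, 14}
Step 15: union(7, 3) -> merged; set of 7 now {3, 5, 7, 9, 10}
Step 16: union(11, 0) -> already same set; set of 11 now {0, 1, 2, 4, 6, 11, 12, 13, 14}
Step 17: find(2) -> no change; set of 2 is {0, 1, 2, 4, 6, 11, 12, 13, 14}
Step 18: find(0) -> no change; set of 0 is {0, 1, 2, 4, 6, 11, 12, 13, 14}
Set of 5: {3, 5, 7, 9, 10}; 14 is not a member.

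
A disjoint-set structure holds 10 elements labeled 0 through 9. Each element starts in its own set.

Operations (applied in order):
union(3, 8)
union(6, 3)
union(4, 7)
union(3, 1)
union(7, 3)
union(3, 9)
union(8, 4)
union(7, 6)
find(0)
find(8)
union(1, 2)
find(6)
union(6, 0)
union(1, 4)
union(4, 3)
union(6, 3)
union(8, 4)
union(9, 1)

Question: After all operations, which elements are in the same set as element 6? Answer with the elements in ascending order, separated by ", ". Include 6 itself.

Answer: 0, 1, 2, 3, 4, 6, 7, 8, 9

Derivation:
Step 1: union(3, 8) -> merged; set of 3 now {3, 8}
Step 2: union(6, 3) -> merged; set of 6 now {3, 6, 8}
Step 3: union(4, 7) -> merged; set of 4 now {4, 7}
Step 4: union(3, 1) -> merged; set of 3 now {1, 3, 6, 8}
Step 5: union(7, 3) -> merged; set of 7 now {1, 3, 4, 6, 7, 8}
Step 6: union(3, 9) -> merged; set of 3 now {1, 3, 4, 6, 7, 8, 9}
Step 7: union(8, 4) -> already same set; set of 8 now {1, 3, 4, 6, 7, 8, 9}
Step 8: union(7, 6) -> already same set; set of 7 now {1, 3, 4, 6, 7, 8, 9}
Step 9: find(0) -> no change; set of 0 is {0}
Step 10: find(8) -> no change; set of 8 is {1, 3, 4, 6, 7, 8, 9}
Step 11: union(1, 2) -> merged; set of 1 now {1, 2, 3, 4, 6, 7, 8, 9}
Step 12: find(6) -> no change; set of 6 is {1, 2, 3, 4, 6, 7, 8, 9}
Step 13: union(6, 0) -> merged; set of 6 now {0, 1, 2, 3, 4, 6, 7, 8, 9}
Step 14: union(1, 4) -> already same set; set of 1 now {0, 1, 2, 3, 4, 6, 7, 8, 9}
Step 15: union(4, 3) -> already same set; set of 4 now {0, 1, 2, 3, 4, 6, 7, 8, 9}
Step 16: union(6, 3) -> already same set; set of 6 now {0, 1, 2, 3, 4, 6, 7, 8, 9}
Step 17: union(8, 4) -> already same set; set of 8 now {0, 1, 2, 3, 4, 6, 7, 8, 9}
Step 18: union(9, 1) -> already same set; set of 9 now {0, 1, 2, 3, 4, 6, 7, 8, 9}
Component of 6: {0, 1, 2, 3, 4, 6, 7, 8, 9}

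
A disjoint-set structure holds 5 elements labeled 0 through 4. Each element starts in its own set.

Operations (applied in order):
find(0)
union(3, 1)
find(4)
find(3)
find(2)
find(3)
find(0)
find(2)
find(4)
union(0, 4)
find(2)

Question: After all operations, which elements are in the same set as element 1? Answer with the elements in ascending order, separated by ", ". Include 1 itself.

Answer: 1, 3

Derivation:
Step 1: find(0) -> no change; set of 0 is {0}
Step 2: union(3, 1) -> merged; set of 3 now {1, 3}
Step 3: find(4) -> no change; set of 4 is {4}
Step 4: find(3) -> no change; set of 3 is {1, 3}
Step 5: find(2) -> no change; set of 2 is {2}
Step 6: find(3) -> no change; set of 3 is {1, 3}
Step 7: find(0) -> no change; set of 0 is {0}
Step 8: find(2) -> no change; set of 2 is {2}
Step 9: find(4) -> no change; set of 4 is {4}
Step 10: union(0, 4) -> merged; set of 0 now {0, 4}
Step 11: find(2) -> no change; set of 2 is {2}
Component of 1: {1, 3}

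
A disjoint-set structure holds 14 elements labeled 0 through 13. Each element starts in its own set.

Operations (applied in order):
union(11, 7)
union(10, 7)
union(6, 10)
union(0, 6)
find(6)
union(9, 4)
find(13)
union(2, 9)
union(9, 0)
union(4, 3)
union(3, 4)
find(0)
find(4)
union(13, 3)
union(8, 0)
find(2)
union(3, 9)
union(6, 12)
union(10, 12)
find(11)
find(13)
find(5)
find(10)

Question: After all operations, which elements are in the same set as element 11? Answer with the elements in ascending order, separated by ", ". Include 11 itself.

Step 1: union(11, 7) -> merged; set of 11 now {7, 11}
Step 2: union(10, 7) -> merged; set of 10 now {7, 10, 11}
Step 3: union(6, 10) -> merged; set of 6 now {6, 7, 10, 11}
Step 4: union(0, 6) -> merged; set of 0 now {0, 6, 7, 10, 11}
Step 5: find(6) -> no change; set of 6 is {0, 6, 7, 10, 11}
Step 6: union(9, 4) -> merged; set of 9 now {4, 9}
Step 7: find(13) -> no change; set of 13 is {13}
Step 8: union(2, 9) -> merged; set of 2 now {2, 4, 9}
Step 9: union(9, 0) -> merged; set of 9 now {0, 2, 4, 6, 7, 9, 10, 11}
Step 10: union(4, 3) -> merged; set of 4 now {0, 2, 3, 4, 6, 7, 9, 10, 11}
Step 11: union(3, 4) -> already same set; set of 3 now {0, 2, 3, 4, 6, 7, 9, 10, 11}
Step 12: find(0) -> no change; set of 0 is {0, 2, 3, 4, 6, 7, 9, 10, 11}
Step 13: find(4) -> no change; set of 4 is {0, 2, 3, 4, 6, 7, 9, 10, 11}
Step 14: union(13, 3) -> merged; set of 13 now {0, 2, 3, 4, 6, 7, 9, 10, 11, 13}
Step 15: union(8, 0) -> merged; set of 8 now {0, 2, 3, 4, 6, 7, 8, 9, 10, 11, 13}
Step 16: find(2) -> no change; set of 2 is {0, 2, 3, 4, 6, 7, 8, 9, 10, 11, 13}
Step 17: union(3, 9) -> already same set; set of 3 now {0, 2, 3, 4, 6, 7, 8, 9, 10, 11, 13}
Step 18: union(6, 12) -> merged; set of 6 now {0, 2, 3, 4, 6, 7, 8, 9, 10, 11, 12, 13}
Step 19: union(10, 12) -> already same set; set of 10 now {0, 2, 3, 4, 6, 7, 8, 9, 10, 11, 12, 13}
Step 20: find(11) -> no change; set of 11 is {0, 2, 3, 4, 6, 7, 8, 9, 10, 11, 12, 13}
Step 21: find(13) -> no change; set of 13 is {0, 2, 3, 4, 6, 7, 8, 9, 10, 11, 12, 13}
Step 22: find(5) -> no change; set of 5 is {5}
Step 23: find(10) -> no change; set of 10 is {0, 2, 3, 4, 6, 7, 8, 9, 10, 11, 12, 13}
Component of 11: {0, 2, 3, 4, 6, 7, 8, 9, 10, 11, 12, 13}

Answer: 0, 2, 3, 4, 6, 7, 8, 9, 10, 11, 12, 13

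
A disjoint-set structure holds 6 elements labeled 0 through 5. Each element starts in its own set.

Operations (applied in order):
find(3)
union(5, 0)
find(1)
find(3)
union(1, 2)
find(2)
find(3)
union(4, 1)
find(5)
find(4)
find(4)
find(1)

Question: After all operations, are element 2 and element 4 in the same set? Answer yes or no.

Answer: yes

Derivation:
Step 1: find(3) -> no change; set of 3 is {3}
Step 2: union(5, 0) -> merged; set of 5 now {0, 5}
Step 3: find(1) -> no change; set of 1 is {1}
Step 4: find(3) -> no change; set of 3 is {3}
Step 5: union(1, 2) -> merged; set of 1 now {1, 2}
Step 6: find(2) -> no change; set of 2 is {1, 2}
Step 7: find(3) -> no change; set of 3 is {3}
Step 8: union(4, 1) -> merged; set of 4 now {1, 2, 4}
Step 9: find(5) -> no change; set of 5 is {0, 5}
Step 10: find(4) -> no change; set of 4 is {1, 2, 4}
Step 11: find(4) -> no change; set of 4 is {1, 2, 4}
Step 12: find(1) -> no change; set of 1 is {1, 2, 4}
Set of 2: {1, 2, 4}; 4 is a member.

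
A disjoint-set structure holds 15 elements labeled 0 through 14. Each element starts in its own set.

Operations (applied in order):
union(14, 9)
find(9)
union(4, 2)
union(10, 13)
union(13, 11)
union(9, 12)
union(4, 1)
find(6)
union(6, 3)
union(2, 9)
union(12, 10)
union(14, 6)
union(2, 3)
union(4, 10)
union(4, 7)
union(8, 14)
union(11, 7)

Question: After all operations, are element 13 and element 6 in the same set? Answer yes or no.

Answer: yes

Derivation:
Step 1: union(14, 9) -> merged; set of 14 now {9, 14}
Step 2: find(9) -> no change; set of 9 is {9, 14}
Step 3: union(4, 2) -> merged; set of 4 now {2, 4}
Step 4: union(10, 13) -> merged; set of 10 now {10, 13}
Step 5: union(13, 11) -> merged; set of 13 now {10, 11, 13}
Step 6: union(9, 12) -> merged; set of 9 now {9, 12, 14}
Step 7: union(4, 1) -> merged; set of 4 now {1, 2, 4}
Step 8: find(6) -> no change; set of 6 is {6}
Step 9: union(6, 3) -> merged; set of 6 now {3, 6}
Step 10: union(2, 9) -> merged; set of 2 now {1, 2, 4, 9, 12, 14}
Step 11: union(12, 10) -> merged; set of 12 now {1, 2, 4, 9, 10, 11, 12, 13, 14}
Step 12: union(14, 6) -> merged; set of 14 now {1, 2, 3, 4, 6, 9, 10, 11, 12, 13, 14}
Step 13: union(2, 3) -> already same set; set of 2 now {1, 2, 3, 4, 6, 9, 10, 11, 12, 13, 14}
Step 14: union(4, 10) -> already same set; set of 4 now {1, 2, 3, 4, 6, 9, 10, 11, 12, 13, 14}
Step 15: union(4, 7) -> merged; set of 4 now {1, 2, 3, 4, 6, 7, 9, 10, 11, 12, 13, 14}
Step 16: union(8, 14) -> merged; set of 8 now {1, 2, 3, 4, 6, 7, 8, 9, 10, 11, 12, 13, 14}
Step 17: union(11, 7) -> already same set; set of 11 now {1, 2, 3, 4, 6, 7, 8, 9, 10, 11, 12, 13, 14}
Set of 13: {1, 2, 3, 4, 6, 7, 8, 9, 10, 11, 12, 13, 14}; 6 is a member.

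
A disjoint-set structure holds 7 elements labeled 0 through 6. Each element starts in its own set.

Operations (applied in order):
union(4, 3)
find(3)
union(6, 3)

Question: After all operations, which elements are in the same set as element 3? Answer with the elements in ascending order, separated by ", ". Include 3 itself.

Answer: 3, 4, 6

Derivation:
Step 1: union(4, 3) -> merged; set of 4 now {3, 4}
Step 2: find(3) -> no change; set of 3 is {3, 4}
Step 3: union(6, 3) -> merged; set of 6 now {3, 4, 6}
Component of 3: {3, 4, 6}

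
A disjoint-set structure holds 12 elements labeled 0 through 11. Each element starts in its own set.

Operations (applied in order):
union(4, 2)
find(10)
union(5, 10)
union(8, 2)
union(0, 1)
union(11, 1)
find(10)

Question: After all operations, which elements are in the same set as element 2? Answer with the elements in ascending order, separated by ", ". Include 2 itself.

Answer: 2, 4, 8

Derivation:
Step 1: union(4, 2) -> merged; set of 4 now {2, 4}
Step 2: find(10) -> no change; set of 10 is {10}
Step 3: union(5, 10) -> merged; set of 5 now {5, 10}
Step 4: union(8, 2) -> merged; set of 8 now {2, 4, 8}
Step 5: union(0, 1) -> merged; set of 0 now {0, 1}
Step 6: union(11, 1) -> merged; set of 11 now {0, 1, 11}
Step 7: find(10) -> no change; set of 10 is {5, 10}
Component of 2: {2, 4, 8}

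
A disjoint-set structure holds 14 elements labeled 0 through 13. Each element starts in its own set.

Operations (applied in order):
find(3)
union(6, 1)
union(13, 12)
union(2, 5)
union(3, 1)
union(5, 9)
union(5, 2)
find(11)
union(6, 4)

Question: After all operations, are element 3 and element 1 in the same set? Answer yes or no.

Answer: yes

Derivation:
Step 1: find(3) -> no change; set of 3 is {3}
Step 2: union(6, 1) -> merged; set of 6 now {1, 6}
Step 3: union(13, 12) -> merged; set of 13 now {12, 13}
Step 4: union(2, 5) -> merged; set of 2 now {2, 5}
Step 5: union(3, 1) -> merged; set of 3 now {1, 3, 6}
Step 6: union(5, 9) -> merged; set of 5 now {2, 5, 9}
Step 7: union(5, 2) -> already same set; set of 5 now {2, 5, 9}
Step 8: find(11) -> no change; set of 11 is {11}
Step 9: union(6, 4) -> merged; set of 6 now {1, 3, 4, 6}
Set of 3: {1, 3, 4, 6}; 1 is a member.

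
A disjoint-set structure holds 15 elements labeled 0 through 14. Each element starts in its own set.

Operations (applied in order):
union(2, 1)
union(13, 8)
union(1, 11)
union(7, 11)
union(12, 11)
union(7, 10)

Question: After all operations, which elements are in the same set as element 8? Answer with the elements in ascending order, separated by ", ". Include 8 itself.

Answer: 8, 13

Derivation:
Step 1: union(2, 1) -> merged; set of 2 now {1, 2}
Step 2: union(13, 8) -> merged; set of 13 now {8, 13}
Step 3: union(1, 11) -> merged; set of 1 now {1, 2, 11}
Step 4: union(7, 11) -> merged; set of 7 now {1, 2, 7, 11}
Step 5: union(12, 11) -> merged; set of 12 now {1, 2, 7, 11, 12}
Step 6: union(7, 10) -> merged; set of 7 now {1, 2, 7, 10, 11, 12}
Component of 8: {8, 13}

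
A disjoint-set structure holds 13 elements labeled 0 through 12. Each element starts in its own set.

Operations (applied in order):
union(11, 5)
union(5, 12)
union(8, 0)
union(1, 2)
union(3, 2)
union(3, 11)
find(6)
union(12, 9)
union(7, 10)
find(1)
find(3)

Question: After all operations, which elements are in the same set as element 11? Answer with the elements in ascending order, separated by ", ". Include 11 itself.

Answer: 1, 2, 3, 5, 9, 11, 12

Derivation:
Step 1: union(11, 5) -> merged; set of 11 now {5, 11}
Step 2: union(5, 12) -> merged; set of 5 now {5, 11, 12}
Step 3: union(8, 0) -> merged; set of 8 now {0, 8}
Step 4: union(1, 2) -> merged; set of 1 now {1, 2}
Step 5: union(3, 2) -> merged; set of 3 now {1, 2, 3}
Step 6: union(3, 11) -> merged; set of 3 now {1, 2, 3, 5, 11, 12}
Step 7: find(6) -> no change; set of 6 is {6}
Step 8: union(12, 9) -> merged; set of 12 now {1, 2, 3, 5, 9, 11, 12}
Step 9: union(7, 10) -> merged; set of 7 now {7, 10}
Step 10: find(1) -> no change; set of 1 is {1, 2, 3, 5, 9, 11, 12}
Step 11: find(3) -> no change; set of 3 is {1, 2, 3, 5, 9, 11, 12}
Component of 11: {1, 2, 3, 5, 9, 11, 12}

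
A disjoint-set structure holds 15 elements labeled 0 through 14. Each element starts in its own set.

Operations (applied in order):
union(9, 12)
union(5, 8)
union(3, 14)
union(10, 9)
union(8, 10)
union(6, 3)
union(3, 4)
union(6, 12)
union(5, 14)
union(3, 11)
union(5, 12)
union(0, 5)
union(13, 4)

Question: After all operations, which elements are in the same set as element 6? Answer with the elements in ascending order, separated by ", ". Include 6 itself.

Step 1: union(9, 12) -> merged; set of 9 now {9, 12}
Step 2: union(5, 8) -> merged; set of 5 now {5, 8}
Step 3: union(3, 14) -> merged; set of 3 now {3, 14}
Step 4: union(10, 9) -> merged; set of 10 now {9, 10, 12}
Step 5: union(8, 10) -> merged; set of 8 now {5, 8, 9, 10, 12}
Step 6: union(6, 3) -> merged; set of 6 now {3, 6, 14}
Step 7: union(3, 4) -> merged; set of 3 now {3, 4, 6, 14}
Step 8: union(6, 12) -> merged; set of 6 now {3, 4, 5, 6, 8, 9, 10, 12, 14}
Step 9: union(5, 14) -> already same set; set of 5 now {3, 4, 5, 6, 8, 9, 10, 12, 14}
Step 10: union(3, 11) -> merged; set of 3 now {3, 4, 5, 6, 8, 9, 10, 11, 12, 14}
Step 11: union(5, 12) -> already same set; set of 5 now {3, 4, 5, 6, 8, 9, 10, 11, 12, 14}
Step 12: union(0, 5) -> merged; set of 0 now {0, 3, 4, 5, 6, 8, 9, 10, 11, 12, 14}
Step 13: union(13, 4) -> merged; set of 13 now {0, 3, 4, 5, 6, 8, 9, 10, 11, 12, 13, 14}
Component of 6: {0, 3, 4, 5, 6, 8, 9, 10, 11, 12, 13, 14}

Answer: 0, 3, 4, 5, 6, 8, 9, 10, 11, 12, 13, 14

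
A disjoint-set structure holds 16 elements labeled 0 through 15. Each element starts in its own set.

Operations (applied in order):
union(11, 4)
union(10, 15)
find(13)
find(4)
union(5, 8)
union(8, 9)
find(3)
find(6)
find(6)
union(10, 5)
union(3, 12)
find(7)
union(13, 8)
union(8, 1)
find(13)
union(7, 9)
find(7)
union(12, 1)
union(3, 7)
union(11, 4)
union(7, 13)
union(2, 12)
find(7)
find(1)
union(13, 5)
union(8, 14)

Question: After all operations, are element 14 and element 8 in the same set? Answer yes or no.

Step 1: union(11, 4) -> merged; set of 11 now {4, 11}
Step 2: union(10, 15) -> merged; set of 10 now {10, 15}
Step 3: find(13) -> no change; set of 13 is {13}
Step 4: find(4) -> no change; set of 4 is {4, 11}
Step 5: union(5, 8) -> merged; set of 5 now {5, 8}
Step 6: union(8, 9) -> merged; set of 8 now {5, 8, 9}
Step 7: find(3) -> no change; set of 3 is {3}
Step 8: find(6) -> no change; set of 6 is {6}
Step 9: find(6) -> no change; set of 6 is {6}
Step 10: union(10, 5) -> merged; set of 10 now {5, 8, 9, 10, 15}
Step 11: union(3, 12) -> merged; set of 3 now {3, 12}
Step 12: find(7) -> no change; set of 7 is {7}
Step 13: union(13, 8) -> merged; set of 13 now {5, 8, 9, 10, 13, 15}
Step 14: union(8, 1) -> merged; set of 8 now {1, 5, 8, 9, 10, 13, 15}
Step 15: find(13) -> no change; set of 13 is {1, 5, 8, 9, 10, 13, 15}
Step 16: union(7, 9) -> merged; set of 7 now {1, 5, 7, 8, 9, 10, 13, 15}
Step 17: find(7) -> no change; set of 7 is {1, 5, 7, 8, 9, 10, 13, 15}
Step 18: union(12, 1) -> merged; set of 12 now {1, 3, 5, 7, 8, 9, 10, 12, 13, 15}
Step 19: union(3, 7) -> already same set; set of 3 now {1, 3, 5, 7, 8, 9, 10, 12, 13, 15}
Step 20: union(11, 4) -> already same set; set of 11 now {4, 11}
Step 21: union(7, 13) -> already same set; set of 7 now {1, 3, 5, 7, 8, 9, 10, 12, 13, 15}
Step 22: union(2, 12) -> merged; set of 2 now {1, 2, 3, 5, 7, 8, 9, 10, 12, 13, 15}
Step 23: find(7) -> no change; set of 7 is {1, 2, 3, 5, 7, 8, 9, 10, 12, 13, 15}
Step 24: find(1) -> no change; set of 1 is {1, 2, 3, 5, 7, 8, 9, 10, 12, 13, 15}
Step 25: union(13, 5) -> already same set; set of 13 now {1, 2, 3, 5, 7, 8, 9, 10, 12, 13, 15}
Step 26: union(8, 14) -> merged; set of 8 now {1, 2, 3, 5, 7, 8, 9, 10, 12, 13, 14, 15}
Set of 14: {1, 2, 3, 5, 7, 8, 9, 10, 12, 13, 14, 15}; 8 is a member.

Answer: yes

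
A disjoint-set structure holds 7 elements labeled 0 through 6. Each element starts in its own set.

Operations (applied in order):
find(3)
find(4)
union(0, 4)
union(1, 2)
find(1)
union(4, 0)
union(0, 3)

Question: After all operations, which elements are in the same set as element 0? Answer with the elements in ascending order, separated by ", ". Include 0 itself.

Answer: 0, 3, 4

Derivation:
Step 1: find(3) -> no change; set of 3 is {3}
Step 2: find(4) -> no change; set of 4 is {4}
Step 3: union(0, 4) -> merged; set of 0 now {0, 4}
Step 4: union(1, 2) -> merged; set of 1 now {1, 2}
Step 5: find(1) -> no change; set of 1 is {1, 2}
Step 6: union(4, 0) -> already same set; set of 4 now {0, 4}
Step 7: union(0, 3) -> merged; set of 0 now {0, 3, 4}
Component of 0: {0, 3, 4}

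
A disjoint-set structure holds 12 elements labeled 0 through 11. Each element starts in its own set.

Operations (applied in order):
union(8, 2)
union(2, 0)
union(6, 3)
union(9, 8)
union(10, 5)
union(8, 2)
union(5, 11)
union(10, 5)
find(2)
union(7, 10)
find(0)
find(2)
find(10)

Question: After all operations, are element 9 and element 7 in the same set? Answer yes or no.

Answer: no

Derivation:
Step 1: union(8, 2) -> merged; set of 8 now {2, 8}
Step 2: union(2, 0) -> merged; set of 2 now {0, 2, 8}
Step 3: union(6, 3) -> merged; set of 6 now {3, 6}
Step 4: union(9, 8) -> merged; set of 9 now {0, 2, 8, 9}
Step 5: union(10, 5) -> merged; set of 10 now {5, 10}
Step 6: union(8, 2) -> already same set; set of 8 now {0, 2, 8, 9}
Step 7: union(5, 11) -> merged; set of 5 now {5, 10, 11}
Step 8: union(10, 5) -> already same set; set of 10 now {5, 10, 11}
Step 9: find(2) -> no change; set of 2 is {0, 2, 8, 9}
Step 10: union(7, 10) -> merged; set of 7 now {5, 7, 10, 11}
Step 11: find(0) -> no change; set of 0 is {0, 2, 8, 9}
Step 12: find(2) -> no change; set of 2 is {0, 2, 8, 9}
Step 13: find(10) -> no change; set of 10 is {5, 7, 10, 11}
Set of 9: {0, 2, 8, 9}; 7 is not a member.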